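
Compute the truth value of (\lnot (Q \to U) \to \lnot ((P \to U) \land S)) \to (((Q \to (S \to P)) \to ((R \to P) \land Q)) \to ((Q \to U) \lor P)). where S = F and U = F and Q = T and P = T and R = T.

T

Substituting S=F, U=F, Q=T, P=T, R=T:
Q \to U = T \to F = F
\lnot (Q \to U) = \lnot F = T
P \to U = T \to F = F
(P \to U) \land S = F \land F = F
\lnot ((P \to U) \land S) = \lnot F = T
\lnot (Q \to U) \to \lnot ((P \to U) \land S) = T \to T = T
S \to P = F \to T = T
Q \to (S \to P) = T \to T = T
R \to P = T \to T = T
(R \to P) \land Q = T \land T = T
(Q \to (S \to P)) \to ((R \to P) \land Q) = T \to T = T
Q \to U = T \to F = F
(Q \to U) \lor P = F \lor T = T
((Q \to (S \to P)) \to ((R \to P) \land Q)) \to ((Q \to U) \lor P) = T \to T = T
(\lnot (Q \to U) \to \lnot ((P \to U) \land S)) \to (((Q \to (S \to P)) \to ((R \to P) \land Q)) \to ((Q \to U) \lor P)) = T \to T = T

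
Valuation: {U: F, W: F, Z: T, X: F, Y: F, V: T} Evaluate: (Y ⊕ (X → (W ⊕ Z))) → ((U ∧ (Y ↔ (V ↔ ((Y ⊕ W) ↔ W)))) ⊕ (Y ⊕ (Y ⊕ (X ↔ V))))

F

W ⊕ Z = F ⊕ T = T
X → (W ⊕ Z) = F → T = T
Y ⊕ (X → (W ⊕ Z)) = F ⊕ T = T
Y ⊕ W = F ⊕ F = F
(Y ⊕ W) ↔ W = F ↔ F = T
V ↔ ((Y ⊕ W) ↔ W) = T ↔ T = T
Y ↔ (V ↔ ((Y ⊕ W) ↔ W)) = F ↔ T = F
U ∧ (Y ↔ (V ↔ ((Y ⊕ W) ↔ W))) = F ∧ F = F
X ↔ V = F ↔ T = F
Y ⊕ (X ↔ V) = F ⊕ F = F
Y ⊕ (Y ⊕ (X ↔ V)) = F ⊕ F = F
(U ∧ (Y ↔ (V ↔ ((Y ⊕ W) ↔ W)))) ⊕ (Y ⊕ (Y ⊕ (X ↔ V))) = F ⊕ F = F
(Y ⊕ (X → (W ⊕ Z))) → ((U ∧ (Y ↔ (V ↔ ((Y ⊕ W) ↔ W)))) ⊕ (Y ⊕ (Y ⊕ (X ↔ V)))) = T → F = F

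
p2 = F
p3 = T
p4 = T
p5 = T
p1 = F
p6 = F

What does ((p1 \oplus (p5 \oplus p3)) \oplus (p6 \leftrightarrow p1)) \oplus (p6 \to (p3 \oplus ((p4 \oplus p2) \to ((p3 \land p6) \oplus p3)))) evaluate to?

F

p5 \oplus p3 = T \oplus T = F
p1 \oplus (p5 \oplus p3) = F \oplus F = F
p6 \leftrightarrow p1 = F \leftrightarrow F = T
(p1 \oplus (p5 \oplus p3)) \oplus (p6 \leftrightarrow p1) = F \oplus T = T
p4 \oplus p2 = T \oplus F = T
p3 \land p6 = T \land F = F
(p3 \land p6) \oplus p3 = F \oplus T = T
(p4 \oplus p2) \to ((p3 \land p6) \oplus p3) = T \to T = T
p3 \oplus ((p4 \oplus p2) \to ((p3 \land p6) \oplus p3)) = T \oplus T = F
p6 \to (p3 \oplus ((p4 \oplus p2) \to ((p3 \land p6) \oplus p3))) = F \to F = T
((p1 \oplus (p5 \oplus p3)) \oplus (p6 \leftrightarrow p1)) \oplus (p6 \to (p3 \oplus ((p4 \oplus p2) \to ((p3 \land p6) \oplus p3)))) = T \oplus T = F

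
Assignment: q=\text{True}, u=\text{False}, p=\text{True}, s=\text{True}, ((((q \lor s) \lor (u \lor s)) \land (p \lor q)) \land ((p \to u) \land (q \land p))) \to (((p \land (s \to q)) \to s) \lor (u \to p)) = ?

q \lor s = \text{True} \lor \text{True} = \text{True}
u \lor s = \text{False} \lor \text{True} = \text{True}
(q \lor s) \lor (u \lor s) = \text{True} \lor \text{True} = \text{True}
p \lor q = \text{True} \lor \text{True} = \text{True}
((q \lor s) \lor (u \lor s)) \land (p \lor q) = \text{True} \land \text{True} = \text{True}
p \to u = \text{True} \to \text{False} = \text{False}
q \land p = \text{True} \land \text{True} = \text{True}
(p \to u) \land (q \land p) = \text{False} \land \text{True} = \text{False}
(((q \lor s) \lor (u \lor s)) \land (p \lor q)) \land ((p \to u) \land (q \land p)) = \text{True} \land \text{False} = \text{False}
s \to q = \text{True} \to \text{True} = \text{True}
p \land (s \to q) = \text{True} \land \text{True} = \text{True}
(p \land (s \to q)) \to s = \text{True} \to \text{True} = \text{True}
u \to p = \text{False} \to \text{True} = \text{True}
((p \land (s \to q)) \to s) \lor (u \to p) = \text{True} \lor \text{True} = \text{True}
((((q \lor s) \lor (u \lor s)) \land (p \lor q)) \land ((p \to u) \land (q \land p))) \to (((p \land (s \to q)) \to s) \lor (u \to p)) = \text{False} \to \text{True} = \text{True}

\text{True}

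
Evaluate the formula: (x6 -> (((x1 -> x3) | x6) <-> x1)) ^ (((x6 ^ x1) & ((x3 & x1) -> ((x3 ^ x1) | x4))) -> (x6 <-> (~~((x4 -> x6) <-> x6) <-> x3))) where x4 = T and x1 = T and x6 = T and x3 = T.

F

Substituting x4=T, x1=T, x6=T, x3=T:
x1 -> x3 = T -> T = T
(x1 -> x3) | x6 = T | T = T
((x1 -> x3) | x6) <-> x1 = T <-> T = T
x6 -> (((x1 -> x3) | x6) <-> x1) = T -> T = T
x6 ^ x1 = T ^ T = F
x3 & x1 = T & T = T
x3 ^ x1 = T ^ T = F
(x3 ^ x1) | x4 = F | T = T
(x3 & x1) -> ((x3 ^ x1) | x4) = T -> T = T
(x6 ^ x1) & ((x3 & x1) -> ((x3 ^ x1) | x4)) = F & T = F
x4 -> x6 = T -> T = T
(x4 -> x6) <-> x6 = T <-> T = T
~((x4 -> x6) <-> x6) = ~T = F
~~((x4 -> x6) <-> x6) = ~F = T
~~((x4 -> x6) <-> x6) <-> x3 = T <-> T = T
x6 <-> (~~((x4 -> x6) <-> x6) <-> x3) = T <-> T = T
((x6 ^ x1) & ((x3 & x1) -> ((x3 ^ x1) | x4))) -> (x6 <-> (~~((x4 -> x6) <-> x6) <-> x3)) = F -> T = T
(x6 -> (((x1 -> x3) | x6) <-> x1)) ^ (((x6 ^ x1) & ((x3 & x1) -> ((x3 ^ x1) | x4))) -> (x6 <-> (~~((x4 -> x6) <-> x6) <-> x3))) = T ^ T = F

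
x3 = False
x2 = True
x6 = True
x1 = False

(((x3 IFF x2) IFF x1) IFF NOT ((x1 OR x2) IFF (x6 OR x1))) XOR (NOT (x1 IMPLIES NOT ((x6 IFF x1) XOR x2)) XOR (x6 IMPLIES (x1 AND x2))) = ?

False

Substituting x3=False, x2=True, x6=True, x1=False:
x3 IFF x2 = False IFF True = False
(x3 IFF x2) IFF x1 = False IFF False = True
x1 OR x2 = False OR True = True
x6 OR x1 = True OR False = True
(x1 OR x2) IFF (x6 OR x1) = True IFF True = True
NOT ((x1 OR x2) IFF (x6 OR x1)) = NOT True = False
((x3 IFF x2) IFF x1) IFF NOT ((x1 OR x2) IFF (x6 OR x1)) = True IFF False = False
x6 IFF x1 = True IFF False = False
(x6 IFF x1) XOR x2 = False XOR True = True
NOT ((x6 IFF x1) XOR x2) = NOT True = False
x1 IMPLIES NOT ((x6 IFF x1) XOR x2) = False IMPLIES False = True
NOT (x1 IMPLIES NOT ((x6 IFF x1) XOR x2)) = NOT True = False
x1 AND x2 = False AND True = False
x6 IMPLIES (x1 AND x2) = True IMPLIES False = False
NOT (x1 IMPLIES NOT ((x6 IFF x1) XOR x2)) XOR (x6 IMPLIES (x1 AND x2)) = False XOR False = False
(((x3 IFF x2) IFF x1) IFF NOT ((x1 OR x2) IFF (x6 OR x1))) XOR (NOT (x1 IMPLIES NOT ((x6 IFF x1) XOR x2)) XOR (x6 IMPLIES (x1 AND x2))) = False XOR False = False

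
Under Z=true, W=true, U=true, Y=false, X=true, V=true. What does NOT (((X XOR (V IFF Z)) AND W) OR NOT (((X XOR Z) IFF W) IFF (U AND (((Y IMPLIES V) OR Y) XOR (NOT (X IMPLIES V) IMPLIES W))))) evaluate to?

V IFF Z = true IFF true = true
X XOR (V IFF Z) = true XOR true = false
(X XOR (V IFF Z)) AND W = false AND true = false
X XOR Z = true XOR true = false
(X XOR Z) IFF W = false IFF true = false
Y IMPLIES V = false IMPLIES true = true
(Y IMPLIES V) OR Y = true OR false = true
X IMPLIES V = true IMPLIES true = true
NOT (X IMPLIES V) = NOT true = false
NOT (X IMPLIES V) IMPLIES W = false IMPLIES true = true
((Y IMPLIES V) OR Y) XOR (NOT (X IMPLIES V) IMPLIES W) = true XOR true = false
U AND (((Y IMPLIES V) OR Y) XOR (NOT (X IMPLIES V) IMPLIES W)) = true AND false = false
((X XOR Z) IFF W) IFF (U AND (((Y IMPLIES V) OR Y) XOR (NOT (X IMPLIES V) IMPLIES W))) = false IFF false = true
NOT (((X XOR Z) IFF W) IFF (U AND (((Y IMPLIES V) OR Y) XOR (NOT (X IMPLIES V) IMPLIES W)))) = NOT true = false
((X XOR (V IFF Z)) AND W) OR NOT (((X XOR Z) IFF W) IFF (U AND (((Y IMPLIES V) OR Y) XOR (NOT (X IMPLIES V) IMPLIES W)))) = false OR false = false
NOT (((X XOR (V IFF Z)) AND W) OR NOT (((X XOR Z) IFF W) IFF (U AND (((Y IMPLIES V) OR Y) XOR (NOT (X IMPLIES V) IMPLIES W))))) = NOT false = true

true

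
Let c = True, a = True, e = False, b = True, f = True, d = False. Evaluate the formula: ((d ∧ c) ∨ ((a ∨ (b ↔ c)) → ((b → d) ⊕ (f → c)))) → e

Substituting c=True, a=True, e=False, b=True, f=True, d=False:
d ∧ c = False ∧ True = False
b ↔ c = True ↔ True = True
a ∨ (b ↔ c) = True ∨ True = True
b → d = True → False = False
f → c = True → True = True
(b → d) ⊕ (f → c) = False ⊕ True = True
(a ∨ (b ↔ c)) → ((b → d) ⊕ (f → c)) = True → True = True
(d ∧ c) ∨ ((a ∨ (b ↔ c)) → ((b → d) ⊕ (f → c))) = False ∨ True = True
((d ∧ c) ∨ ((a ∨ (b ↔ c)) → ((b → d) ⊕ (f → c)))) → e = True → False = False

False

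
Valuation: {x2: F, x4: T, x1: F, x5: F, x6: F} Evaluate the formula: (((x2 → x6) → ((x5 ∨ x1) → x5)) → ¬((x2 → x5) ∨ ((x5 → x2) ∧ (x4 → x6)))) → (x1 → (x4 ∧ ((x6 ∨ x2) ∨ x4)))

x2 → x6 = F → F = T
x5 ∨ x1 = F ∨ F = F
(x5 ∨ x1) → x5 = F → F = T
(x2 → x6) → ((x5 ∨ x1) → x5) = T → T = T
x2 → x5 = F → F = T
x5 → x2 = F → F = T
x4 → x6 = T → F = F
(x5 → x2) ∧ (x4 → x6) = T ∧ F = F
(x2 → x5) ∨ ((x5 → x2) ∧ (x4 → x6)) = T ∨ F = T
¬((x2 → x5) ∨ ((x5 → x2) ∧ (x4 → x6))) = ¬T = F
((x2 → x6) → ((x5 ∨ x1) → x5)) → ¬((x2 → x5) ∨ ((x5 → x2) ∧ (x4 → x6))) = T → F = F
x6 ∨ x2 = F ∨ F = F
(x6 ∨ x2) ∨ x4 = F ∨ T = T
x4 ∧ ((x6 ∨ x2) ∨ x4) = T ∧ T = T
x1 → (x4 ∧ ((x6 ∨ x2) ∨ x4)) = F → T = T
(((x2 → x6) → ((x5 ∨ x1) → x5)) → ¬((x2 → x5) ∨ ((x5 → x2) ∧ (x4 → x6)))) → (x1 → (x4 ∧ ((x6 ∨ x2) ∨ x4))) = F → T = T

T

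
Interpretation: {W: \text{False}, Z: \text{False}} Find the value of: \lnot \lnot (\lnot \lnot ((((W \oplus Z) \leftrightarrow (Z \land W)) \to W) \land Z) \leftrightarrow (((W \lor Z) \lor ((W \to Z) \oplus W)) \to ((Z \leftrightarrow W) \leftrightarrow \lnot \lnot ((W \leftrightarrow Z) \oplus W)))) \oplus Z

Substituting W=\text{False}, Z=\text{False}:
W \oplus Z = \text{False} \oplus \text{False} = \text{False}
Z \land W = \text{False} \land \text{False} = \text{False}
(W \oplus Z) \leftrightarrow (Z \land W) = \text{False} \leftrightarrow \text{False} = \text{True}
((W \oplus Z) \leftrightarrow (Z \land W)) \to W = \text{True} \to \text{False} = \text{False}
(((W \oplus Z) \leftrightarrow (Z \land W)) \to W) \land Z = \text{False} \land \text{False} = \text{False}
\lnot ((((W \oplus Z) \leftrightarrow (Z \land W)) \to W) \land Z) = \lnot \text{False} = \text{True}
\lnot \lnot ((((W \oplus Z) \leftrightarrow (Z \land W)) \to W) \land Z) = \lnot \text{True} = \text{False}
W \lor Z = \text{False} \lor \text{False} = \text{False}
W \to Z = \text{False} \to \text{False} = \text{True}
(W \to Z) \oplus W = \text{True} \oplus \text{False} = \text{True}
(W \lor Z) \lor ((W \to Z) \oplus W) = \text{False} \lor \text{True} = \text{True}
Z \leftrightarrow W = \text{False} \leftrightarrow \text{False} = \text{True}
W \leftrightarrow Z = \text{False} \leftrightarrow \text{False} = \text{True}
(W \leftrightarrow Z) \oplus W = \text{True} \oplus \text{False} = \text{True}
\lnot ((W \leftrightarrow Z) \oplus W) = \lnot \text{True} = \text{False}
\lnot \lnot ((W \leftrightarrow Z) \oplus W) = \lnot \text{False} = \text{True}
(Z \leftrightarrow W) \leftrightarrow \lnot \lnot ((W \leftrightarrow Z) \oplus W) = \text{True} \leftrightarrow \text{True} = \text{True}
((W \lor Z) \lor ((W \to Z) \oplus W)) \to ((Z \leftrightarrow W) \leftrightarrow \lnot \lnot ((W \leftrightarrow Z) \oplus W)) = \text{True} \to \text{True} = \text{True}
\lnot \lnot ((((W \oplus Z) \leftrightarrow (Z \land W)) \to W) \land Z) \leftrightarrow (((W \lor Z) \lor ((W \to Z) \oplus W)) \to ((Z \leftrightarrow W) \leftrightarrow \lnot \lnot ((W \leftrightarrow Z) \oplus W))) = \text{False} \leftrightarrow \text{True} = \text{False}
\lnot (\lnot \lnot ((((W \oplus Z) \leftrightarrow (Z \land W)) \to W) \land Z) \leftrightarrow (((W \lor Z) \lor ((W \to Z) \oplus W)) \to ((Z \leftrightarrow W) \leftrightarrow \lnot \lnot ((W \leftrightarrow Z) \oplus W)))) = \lnot \text{False} = \text{True}
\lnot \lnot (\lnot \lnot ((((W \oplus Z) \leftrightarrow (Z \land W)) \to W) \land Z) \leftrightarrow (((W \lor Z) \lor ((W \to Z) \oplus W)) \to ((Z \leftrightarrow W) \leftrightarrow \lnot \lnot ((W \leftrightarrow Z) \oplus W)))) = \lnot \text{True} = \text{False}
\lnot \lnot (\lnot \lnot ((((W \oplus Z) \leftrightarrow (Z \land W)) \to W) \land Z) \leftrightarrow (((W \lor Z) \lor ((W \to Z) \oplus W)) \to ((Z \leftrightarrow W) \leftrightarrow \lnot \lnot ((W \leftrightarrow Z) \oplus W)))) \oplus Z = \text{False} \oplus \text{False} = \text{False}

\text{False}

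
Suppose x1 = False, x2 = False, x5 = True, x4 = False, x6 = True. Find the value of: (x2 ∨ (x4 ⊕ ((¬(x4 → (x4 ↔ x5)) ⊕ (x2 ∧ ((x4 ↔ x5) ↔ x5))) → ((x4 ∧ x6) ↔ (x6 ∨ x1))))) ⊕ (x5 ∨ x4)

x4 ↔ x5 = False ↔ True = False
x4 → (x4 ↔ x5) = False → False = True
¬(x4 → (x4 ↔ x5)) = ¬True = False
x4 ↔ x5 = False ↔ True = False
(x4 ↔ x5) ↔ x5 = False ↔ True = False
x2 ∧ ((x4 ↔ x5) ↔ x5) = False ∧ False = False
¬(x4 → (x4 ↔ x5)) ⊕ (x2 ∧ ((x4 ↔ x5) ↔ x5)) = False ⊕ False = False
x4 ∧ x6 = False ∧ True = False
x6 ∨ x1 = True ∨ False = True
(x4 ∧ x6) ↔ (x6 ∨ x1) = False ↔ True = False
(¬(x4 → (x4 ↔ x5)) ⊕ (x2 ∧ ((x4 ↔ x5) ↔ x5))) → ((x4 ∧ x6) ↔ (x6 ∨ x1)) = False → False = True
x4 ⊕ ((¬(x4 → (x4 ↔ x5)) ⊕ (x2 ∧ ((x4 ↔ x5) ↔ x5))) → ((x4 ∧ x6) ↔ (x6 ∨ x1))) = False ⊕ True = True
x2 ∨ (x4 ⊕ ((¬(x4 → (x4 ↔ x5)) ⊕ (x2 ∧ ((x4 ↔ x5) ↔ x5))) → ((x4 ∧ x6) ↔ (x6 ∨ x1)))) = False ∨ True = True
x5 ∨ x4 = True ∨ False = True
(x2 ∨ (x4 ⊕ ((¬(x4 → (x4 ↔ x5)) ⊕ (x2 ∧ ((x4 ↔ x5) ↔ x5))) → ((x4 ∧ x6) ↔ (x6 ∨ x1))))) ⊕ (x5 ∨ x4) = True ⊕ True = False

False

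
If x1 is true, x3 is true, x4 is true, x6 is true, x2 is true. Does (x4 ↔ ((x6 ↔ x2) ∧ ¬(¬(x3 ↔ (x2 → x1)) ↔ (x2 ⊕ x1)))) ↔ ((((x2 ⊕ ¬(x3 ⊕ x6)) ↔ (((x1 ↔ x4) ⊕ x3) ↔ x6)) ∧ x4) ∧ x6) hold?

x6 ↔ x2 = True ↔ True = True
x2 → x1 = True → True = True
x3 ↔ (x2 → x1) = True ↔ True = True
¬(x3 ↔ (x2 → x1)) = ¬True = False
x2 ⊕ x1 = True ⊕ True = False
¬(x3 ↔ (x2 → x1)) ↔ (x2 ⊕ x1) = False ↔ False = True
¬(¬(x3 ↔ (x2 → x1)) ↔ (x2 ⊕ x1)) = ¬True = False
(x6 ↔ x2) ∧ ¬(¬(x3 ↔ (x2 → x1)) ↔ (x2 ⊕ x1)) = True ∧ False = False
x4 ↔ ((x6 ↔ x2) ∧ ¬(¬(x3 ↔ (x2 → x1)) ↔ (x2 ⊕ x1))) = True ↔ False = False
x3 ⊕ x6 = True ⊕ True = False
¬(x3 ⊕ x6) = ¬False = True
x2 ⊕ ¬(x3 ⊕ x6) = True ⊕ True = False
x1 ↔ x4 = True ↔ True = True
(x1 ↔ x4) ⊕ x3 = True ⊕ True = False
((x1 ↔ x4) ⊕ x3) ↔ x6 = False ↔ True = False
(x2 ⊕ ¬(x3 ⊕ x6)) ↔ (((x1 ↔ x4) ⊕ x3) ↔ x6) = False ↔ False = True
((x2 ⊕ ¬(x3 ⊕ x6)) ↔ (((x1 ↔ x4) ⊕ x3) ↔ x6)) ∧ x4 = True ∧ True = True
(((x2 ⊕ ¬(x3 ⊕ x6)) ↔ (((x1 ↔ x4) ⊕ x3) ↔ x6)) ∧ x4) ∧ x6 = True ∧ True = True
(x4 ↔ ((x6 ↔ x2) ∧ ¬(¬(x3 ↔ (x2 → x1)) ↔ (x2 ⊕ x1)))) ↔ ((((x2 ⊕ ¬(x3 ⊕ x6)) ↔ (((x1 ↔ x4) ⊕ x3) ↔ x6)) ∧ x4) ∧ x6) = False ↔ True = False

False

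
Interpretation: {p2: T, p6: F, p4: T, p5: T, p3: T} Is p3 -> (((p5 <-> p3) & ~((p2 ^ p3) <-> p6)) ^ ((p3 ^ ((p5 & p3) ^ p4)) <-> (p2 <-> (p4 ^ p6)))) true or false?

Substituting p2=T, p6=F, p4=T, p5=T, p3=T:
p5 <-> p3 = T <-> T = T
p2 ^ p3 = T ^ T = F
(p2 ^ p3) <-> p6 = F <-> F = T
~((p2 ^ p3) <-> p6) = ~T = F
(p5 <-> p3) & ~((p2 ^ p3) <-> p6) = T & F = F
p5 & p3 = T & T = T
(p5 & p3) ^ p4 = T ^ T = F
p3 ^ ((p5 & p3) ^ p4) = T ^ F = T
p4 ^ p6 = T ^ F = T
p2 <-> (p4 ^ p6) = T <-> T = T
(p3 ^ ((p5 & p3) ^ p4)) <-> (p2 <-> (p4 ^ p6)) = T <-> T = T
((p5 <-> p3) & ~((p2 ^ p3) <-> p6)) ^ ((p3 ^ ((p5 & p3) ^ p4)) <-> (p2 <-> (p4 ^ p6))) = F ^ T = T
p3 -> (((p5 <-> p3) & ~((p2 ^ p3) <-> p6)) ^ ((p3 ^ ((p5 & p3) ^ p4)) <-> (p2 <-> (p4 ^ p6)))) = T -> T = T

T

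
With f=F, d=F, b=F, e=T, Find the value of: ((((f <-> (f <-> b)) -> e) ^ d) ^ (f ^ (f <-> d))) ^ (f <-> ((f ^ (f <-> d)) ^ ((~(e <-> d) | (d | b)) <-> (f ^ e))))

Substituting f=F, d=F, b=F, e=T:
f <-> b = F <-> F = T
f <-> (f <-> b) = F <-> T = F
(f <-> (f <-> b)) -> e = F -> T = T
((f <-> (f <-> b)) -> e) ^ d = T ^ F = T
f <-> d = F <-> F = T
f ^ (f <-> d) = F ^ T = T
(((f <-> (f <-> b)) -> e) ^ d) ^ (f ^ (f <-> d)) = T ^ T = F
f <-> d = F <-> F = T
f ^ (f <-> d) = F ^ T = T
e <-> d = T <-> F = F
~(e <-> d) = ~F = T
d | b = F | F = F
~(e <-> d) | (d | b) = T | F = T
f ^ e = F ^ T = T
(~(e <-> d) | (d | b)) <-> (f ^ e) = T <-> T = T
(f ^ (f <-> d)) ^ ((~(e <-> d) | (d | b)) <-> (f ^ e)) = T ^ T = F
f <-> ((f ^ (f <-> d)) ^ ((~(e <-> d) | (d | b)) <-> (f ^ e))) = F <-> F = T
((((f <-> (f <-> b)) -> e) ^ d) ^ (f ^ (f <-> d))) ^ (f <-> ((f ^ (f <-> d)) ^ ((~(e <-> d) | (d | b)) <-> (f ^ e)))) = F ^ T = T

T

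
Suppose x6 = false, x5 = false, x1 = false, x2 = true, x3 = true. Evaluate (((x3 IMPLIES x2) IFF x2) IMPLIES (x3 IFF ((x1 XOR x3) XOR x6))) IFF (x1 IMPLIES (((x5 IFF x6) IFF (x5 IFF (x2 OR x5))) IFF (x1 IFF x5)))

true

x3 IMPLIES x2 = true IMPLIES true = true
(x3 IMPLIES x2) IFF x2 = true IFF true = true
x1 XOR x3 = false XOR true = true
(x1 XOR x3) XOR x6 = true XOR false = true
x3 IFF ((x1 XOR x3) XOR x6) = true IFF true = true
((x3 IMPLIES x2) IFF x2) IMPLIES (x3 IFF ((x1 XOR x3) XOR x6)) = true IMPLIES true = true
x5 IFF x6 = false IFF false = true
x2 OR x5 = true OR false = true
x5 IFF (x2 OR x5) = false IFF true = false
(x5 IFF x6) IFF (x5 IFF (x2 OR x5)) = true IFF false = false
x1 IFF x5 = false IFF false = true
((x5 IFF x6) IFF (x5 IFF (x2 OR x5))) IFF (x1 IFF x5) = false IFF true = false
x1 IMPLIES (((x5 IFF x6) IFF (x5 IFF (x2 OR x5))) IFF (x1 IFF x5)) = false IMPLIES false = true
(((x3 IMPLIES x2) IFF x2) IMPLIES (x3 IFF ((x1 XOR x3) XOR x6))) IFF (x1 IMPLIES (((x5 IFF x6) IFF (x5 IFF (x2 OR x5))) IFF (x1 IFF x5))) = true IFF true = true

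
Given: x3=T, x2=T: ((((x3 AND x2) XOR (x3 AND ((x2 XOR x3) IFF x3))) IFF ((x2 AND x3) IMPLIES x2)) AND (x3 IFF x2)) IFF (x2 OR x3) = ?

x3 AND x2 = T AND T = T
x2 XOR x3 = T XOR T = F
(x2 XOR x3) IFF x3 = F IFF T = F
x3 AND ((x2 XOR x3) IFF x3) = T AND F = F
(x3 AND x2) XOR (x3 AND ((x2 XOR x3) IFF x3)) = T XOR F = T
x2 AND x3 = T AND T = T
(x2 AND x3) IMPLIES x2 = T IMPLIES T = T
((x3 AND x2) XOR (x3 AND ((x2 XOR x3) IFF x3))) IFF ((x2 AND x3) IMPLIES x2) = T IFF T = T
x3 IFF x2 = T IFF T = T
(((x3 AND x2) XOR (x3 AND ((x2 XOR x3) IFF x3))) IFF ((x2 AND x3) IMPLIES x2)) AND (x3 IFF x2) = T AND T = T
x2 OR x3 = T OR T = T
((((x3 AND x2) XOR (x3 AND ((x2 XOR x3) IFF x3))) IFF ((x2 AND x3) IMPLIES x2)) AND (x3 IFF x2)) IFF (x2 OR x3) = T IFF T = T

T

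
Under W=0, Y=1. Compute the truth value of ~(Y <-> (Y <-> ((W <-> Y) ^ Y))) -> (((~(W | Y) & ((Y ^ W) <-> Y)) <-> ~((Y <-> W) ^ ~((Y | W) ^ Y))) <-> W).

Substituting W=0, Y=1:
W <-> Y = 0 <-> 1 = 0
(W <-> Y) ^ Y = 0 ^ 1 = 1
Y <-> ((W <-> Y) ^ Y) = 1 <-> 1 = 1
Y <-> (Y <-> ((W <-> Y) ^ Y)) = 1 <-> 1 = 1
~(Y <-> (Y <-> ((W <-> Y) ^ Y))) = ~1 = 0
W | Y = 0 | 1 = 1
~(W | Y) = ~1 = 0
Y ^ W = 1 ^ 0 = 1
(Y ^ W) <-> Y = 1 <-> 1 = 1
~(W | Y) & ((Y ^ W) <-> Y) = 0 & 1 = 0
Y <-> W = 1 <-> 0 = 0
Y | W = 1 | 0 = 1
(Y | W) ^ Y = 1 ^ 1 = 0
~((Y | W) ^ Y) = ~0 = 1
(Y <-> W) ^ ~((Y | W) ^ Y) = 0 ^ 1 = 1
~((Y <-> W) ^ ~((Y | W) ^ Y)) = ~1 = 0
(~(W | Y) & ((Y ^ W) <-> Y)) <-> ~((Y <-> W) ^ ~((Y | W) ^ Y)) = 0 <-> 0 = 1
((~(W | Y) & ((Y ^ W) <-> Y)) <-> ~((Y <-> W) ^ ~((Y | W) ^ Y))) <-> W = 1 <-> 0 = 0
~(Y <-> (Y <-> ((W <-> Y) ^ Y))) -> (((~(W | Y) & ((Y ^ W) <-> Y)) <-> ~((Y <-> W) ^ ~((Y | W) ^ Y))) <-> W) = 0 -> 0 = 1

1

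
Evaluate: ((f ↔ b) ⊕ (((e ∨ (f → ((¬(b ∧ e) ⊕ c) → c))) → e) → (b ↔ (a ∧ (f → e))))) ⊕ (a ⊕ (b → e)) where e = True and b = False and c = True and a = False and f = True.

f ↔ b = True ↔ False = False
b ∧ e = False ∧ True = False
¬(b ∧ e) = ¬False = True
¬(b ∧ e) ⊕ c = True ⊕ True = False
(¬(b ∧ e) ⊕ c) → c = False → True = True
f → ((¬(b ∧ e) ⊕ c) → c) = True → True = True
e ∨ (f → ((¬(b ∧ e) ⊕ c) → c)) = True ∨ True = True
(e ∨ (f → ((¬(b ∧ e) ⊕ c) → c))) → e = True → True = True
f → e = True → True = True
a ∧ (f → e) = False ∧ True = False
b ↔ (a ∧ (f → e)) = False ↔ False = True
((e ∨ (f → ((¬(b ∧ e) ⊕ c) → c))) → e) → (b ↔ (a ∧ (f → e))) = True → True = True
(f ↔ b) ⊕ (((e ∨ (f → ((¬(b ∧ e) ⊕ c) → c))) → e) → (b ↔ (a ∧ (f → e)))) = False ⊕ True = True
b → e = False → True = True
a ⊕ (b → e) = False ⊕ True = True
((f ↔ b) ⊕ (((e ∨ (f → ((¬(b ∧ e) ⊕ c) → c))) → e) → (b ↔ (a ∧ (f → e))))) ⊕ (a ⊕ (b → e)) = True ⊕ True = False

False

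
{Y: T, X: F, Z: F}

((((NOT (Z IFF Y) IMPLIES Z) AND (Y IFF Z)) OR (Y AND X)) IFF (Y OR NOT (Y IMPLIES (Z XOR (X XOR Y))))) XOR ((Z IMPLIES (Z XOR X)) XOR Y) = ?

Substituting Y=T, X=F, Z=F:
Z IFF Y = F IFF T = F
NOT (Z IFF Y) = NOT F = T
NOT (Z IFF Y) IMPLIES Z = T IMPLIES F = F
Y IFF Z = T IFF F = F
(NOT (Z IFF Y) IMPLIES Z) AND (Y IFF Z) = F AND F = F
Y AND X = T AND F = F
((NOT (Z IFF Y) IMPLIES Z) AND (Y IFF Z)) OR (Y AND X) = F OR F = F
X XOR Y = F XOR T = T
Z XOR (X XOR Y) = F XOR T = T
Y IMPLIES (Z XOR (X XOR Y)) = T IMPLIES T = T
NOT (Y IMPLIES (Z XOR (X XOR Y))) = NOT T = F
Y OR NOT (Y IMPLIES (Z XOR (X XOR Y))) = T OR F = T
(((NOT (Z IFF Y) IMPLIES Z) AND (Y IFF Z)) OR (Y AND X)) IFF (Y OR NOT (Y IMPLIES (Z XOR (X XOR Y)))) = F IFF T = F
Z XOR X = F XOR F = F
Z IMPLIES (Z XOR X) = F IMPLIES F = T
(Z IMPLIES (Z XOR X)) XOR Y = T XOR T = F
((((NOT (Z IFF Y) IMPLIES Z) AND (Y IFF Z)) OR (Y AND X)) IFF (Y OR NOT (Y IMPLIES (Z XOR (X XOR Y))))) XOR ((Z IMPLIES (Z XOR X)) XOR Y) = F XOR F = F

F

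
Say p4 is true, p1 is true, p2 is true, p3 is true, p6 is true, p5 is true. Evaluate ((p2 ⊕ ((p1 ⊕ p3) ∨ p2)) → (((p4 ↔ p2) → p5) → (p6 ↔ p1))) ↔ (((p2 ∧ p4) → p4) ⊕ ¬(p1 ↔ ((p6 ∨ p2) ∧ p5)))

T

p1 ⊕ p3 = T ⊕ T = F
(p1 ⊕ p3) ∨ p2 = F ∨ T = T
p2 ⊕ ((p1 ⊕ p3) ∨ p2) = T ⊕ T = F
p4 ↔ p2 = T ↔ T = T
(p4 ↔ p2) → p5 = T → T = T
p6 ↔ p1 = T ↔ T = T
((p4 ↔ p2) → p5) → (p6 ↔ p1) = T → T = T
(p2 ⊕ ((p1 ⊕ p3) ∨ p2)) → (((p4 ↔ p2) → p5) → (p6 ↔ p1)) = F → T = T
p2 ∧ p4 = T ∧ T = T
(p2 ∧ p4) → p4 = T → T = T
p6 ∨ p2 = T ∨ T = T
(p6 ∨ p2) ∧ p5 = T ∧ T = T
p1 ↔ ((p6 ∨ p2) ∧ p5) = T ↔ T = T
¬(p1 ↔ ((p6 ∨ p2) ∧ p5)) = ¬T = F
((p2 ∧ p4) → p4) ⊕ ¬(p1 ↔ ((p6 ∨ p2) ∧ p5)) = T ⊕ F = T
((p2 ⊕ ((p1 ⊕ p3) ∨ p2)) → (((p4 ↔ p2) → p5) → (p6 ↔ p1))) ↔ (((p2 ∧ p4) → p4) ⊕ ¬(p1 ↔ ((p6 ∨ p2) ∧ p5))) = T ↔ T = T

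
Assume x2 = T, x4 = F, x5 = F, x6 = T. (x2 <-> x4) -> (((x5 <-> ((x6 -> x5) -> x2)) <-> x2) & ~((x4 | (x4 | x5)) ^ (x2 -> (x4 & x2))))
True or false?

T

x2 <-> x4 = T <-> F = F
x6 -> x5 = T -> F = F
(x6 -> x5) -> x2 = F -> T = T
x5 <-> ((x6 -> x5) -> x2) = F <-> T = F
(x5 <-> ((x6 -> x5) -> x2)) <-> x2 = F <-> T = F
x4 | x5 = F | F = F
x4 | (x4 | x5) = F | F = F
x4 & x2 = F & T = F
x2 -> (x4 & x2) = T -> F = F
(x4 | (x4 | x5)) ^ (x2 -> (x4 & x2)) = F ^ F = F
~((x4 | (x4 | x5)) ^ (x2 -> (x4 & x2))) = ~F = T
((x5 <-> ((x6 -> x5) -> x2)) <-> x2) & ~((x4 | (x4 | x5)) ^ (x2 -> (x4 & x2))) = F & T = F
(x2 <-> x4) -> (((x5 <-> ((x6 -> x5) -> x2)) <-> x2) & ~((x4 | (x4 | x5)) ^ (x2 -> (x4 & x2)))) = F -> F = T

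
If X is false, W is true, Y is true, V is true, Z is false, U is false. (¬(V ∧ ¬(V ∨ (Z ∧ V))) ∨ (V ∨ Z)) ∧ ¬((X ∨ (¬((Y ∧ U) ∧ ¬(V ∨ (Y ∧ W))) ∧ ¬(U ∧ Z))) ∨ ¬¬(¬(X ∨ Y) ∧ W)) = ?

F

Z ∧ V = F ∧ T = F
V ∨ (Z ∧ V) = T ∨ F = T
¬(V ∨ (Z ∧ V)) = ¬T = F
V ∧ ¬(V ∨ (Z ∧ V)) = T ∧ F = F
¬(V ∧ ¬(V ∨ (Z ∧ V))) = ¬F = T
V ∨ Z = T ∨ F = T
¬(V ∧ ¬(V ∨ (Z ∧ V))) ∨ (V ∨ Z) = T ∨ T = T
Y ∧ U = T ∧ F = F
Y ∧ W = T ∧ T = T
V ∨ (Y ∧ W) = T ∨ T = T
¬(V ∨ (Y ∧ W)) = ¬T = F
(Y ∧ U) ∧ ¬(V ∨ (Y ∧ W)) = F ∧ F = F
¬((Y ∧ U) ∧ ¬(V ∨ (Y ∧ W))) = ¬F = T
U ∧ Z = F ∧ F = F
¬(U ∧ Z) = ¬F = T
¬((Y ∧ U) ∧ ¬(V ∨ (Y ∧ W))) ∧ ¬(U ∧ Z) = T ∧ T = T
X ∨ (¬((Y ∧ U) ∧ ¬(V ∨ (Y ∧ W))) ∧ ¬(U ∧ Z)) = F ∨ T = T
X ∨ Y = F ∨ T = T
¬(X ∨ Y) = ¬T = F
¬(X ∨ Y) ∧ W = F ∧ T = F
¬(¬(X ∨ Y) ∧ W) = ¬F = T
¬¬(¬(X ∨ Y) ∧ W) = ¬T = F
(X ∨ (¬((Y ∧ U) ∧ ¬(V ∨ (Y ∧ W))) ∧ ¬(U ∧ Z))) ∨ ¬¬(¬(X ∨ Y) ∧ W) = T ∨ F = T
¬((X ∨ (¬((Y ∧ U) ∧ ¬(V ∨ (Y ∧ W))) ∧ ¬(U ∧ Z))) ∨ ¬¬(¬(X ∨ Y) ∧ W)) = ¬T = F
(¬(V ∧ ¬(V ∨ (Z ∧ V))) ∨ (V ∨ Z)) ∧ ¬((X ∨ (¬((Y ∧ U) ∧ ¬(V ∨ (Y ∧ W))) ∧ ¬(U ∧ Z))) ∨ ¬¬(¬(X ∨ Y) ∧ W)) = T ∧ F = F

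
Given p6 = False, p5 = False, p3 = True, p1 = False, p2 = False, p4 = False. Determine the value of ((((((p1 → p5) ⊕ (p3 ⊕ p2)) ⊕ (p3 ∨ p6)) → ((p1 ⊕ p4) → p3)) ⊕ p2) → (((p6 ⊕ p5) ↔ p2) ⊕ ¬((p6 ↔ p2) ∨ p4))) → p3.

Substituting p6=False, p5=False, p3=True, p1=False, p2=False, p4=False:
p1 → p5 = False → False = True
p3 ⊕ p2 = True ⊕ False = True
(p1 → p5) ⊕ (p3 ⊕ p2) = True ⊕ True = False
p3 ∨ p6 = True ∨ False = True
((p1 → p5) ⊕ (p3 ⊕ p2)) ⊕ (p3 ∨ p6) = False ⊕ True = True
p1 ⊕ p4 = False ⊕ False = False
(p1 ⊕ p4) → p3 = False → True = True
(((p1 → p5) ⊕ (p3 ⊕ p2)) ⊕ (p3 ∨ p6)) → ((p1 ⊕ p4) → p3) = True → True = True
((((p1 → p5) ⊕ (p3 ⊕ p2)) ⊕ (p3 ∨ p6)) → ((p1 ⊕ p4) → p3)) ⊕ p2 = True ⊕ False = True
p6 ⊕ p5 = False ⊕ False = False
(p6 ⊕ p5) ↔ p2 = False ↔ False = True
p6 ↔ p2 = False ↔ False = True
(p6 ↔ p2) ∨ p4 = True ∨ False = True
¬((p6 ↔ p2) ∨ p4) = ¬True = False
((p6 ⊕ p5) ↔ p2) ⊕ ¬((p6 ↔ p2) ∨ p4) = True ⊕ False = True
(((((p1 → p5) ⊕ (p3 ⊕ p2)) ⊕ (p3 ∨ p6)) → ((p1 ⊕ p4) → p3)) ⊕ p2) → (((p6 ⊕ p5) ↔ p2) ⊕ ¬((p6 ↔ p2) ∨ p4)) = True → True = True
((((((p1 → p5) ⊕ (p3 ⊕ p2)) ⊕ (p3 ∨ p6)) → ((p1 ⊕ p4) → p3)) ⊕ p2) → (((p6 ⊕ p5) ↔ p2) ⊕ ¬((p6 ↔ p2) ∨ p4))) → p3 = True → True = True

True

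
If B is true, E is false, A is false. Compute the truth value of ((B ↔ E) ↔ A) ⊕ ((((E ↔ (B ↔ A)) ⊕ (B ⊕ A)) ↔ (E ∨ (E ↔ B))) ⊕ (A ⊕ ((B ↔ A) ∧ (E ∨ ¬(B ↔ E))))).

False

B ↔ E = True ↔ False = False
(B ↔ E) ↔ A = False ↔ False = True
B ↔ A = True ↔ False = False
E ↔ (B ↔ A) = False ↔ False = True
B ⊕ A = True ⊕ False = True
(E ↔ (B ↔ A)) ⊕ (B ⊕ A) = True ⊕ True = False
E ↔ B = False ↔ True = False
E ∨ (E ↔ B) = False ∨ False = False
((E ↔ (B ↔ A)) ⊕ (B ⊕ A)) ↔ (E ∨ (E ↔ B)) = False ↔ False = True
B ↔ A = True ↔ False = False
B ↔ E = True ↔ False = False
¬(B ↔ E) = ¬False = True
E ∨ ¬(B ↔ E) = False ∨ True = True
(B ↔ A) ∧ (E ∨ ¬(B ↔ E)) = False ∧ True = False
A ⊕ ((B ↔ A) ∧ (E ∨ ¬(B ↔ E))) = False ⊕ False = False
(((E ↔ (B ↔ A)) ⊕ (B ⊕ A)) ↔ (E ∨ (E ↔ B))) ⊕ (A ⊕ ((B ↔ A) ∧ (E ∨ ¬(B ↔ E)))) = True ⊕ False = True
((B ↔ E) ↔ A) ⊕ ((((E ↔ (B ↔ A)) ⊕ (B ⊕ A)) ↔ (E ∨ (E ↔ B))) ⊕ (A ⊕ ((B ↔ A) ∧ (E ∨ ¬(B ↔ E))))) = True ⊕ True = False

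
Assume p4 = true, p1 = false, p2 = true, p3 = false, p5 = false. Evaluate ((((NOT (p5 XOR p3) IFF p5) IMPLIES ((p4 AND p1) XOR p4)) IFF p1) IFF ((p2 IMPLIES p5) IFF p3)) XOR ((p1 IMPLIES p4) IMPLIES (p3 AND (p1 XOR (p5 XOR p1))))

false

Substituting p4=true, p1=false, p2=true, p3=false, p5=false:
p5 XOR p3 = false XOR false = false
NOT (p5 XOR p3) = NOT false = true
NOT (p5 XOR p3) IFF p5 = true IFF false = false
p4 AND p1 = true AND false = false
(p4 AND p1) XOR p4 = false XOR true = true
(NOT (p5 XOR p3) IFF p5) IMPLIES ((p4 AND p1) XOR p4) = false IMPLIES true = true
((NOT (p5 XOR p3) IFF p5) IMPLIES ((p4 AND p1) XOR p4)) IFF p1 = true IFF false = false
p2 IMPLIES p5 = true IMPLIES false = false
(p2 IMPLIES p5) IFF p3 = false IFF false = true
(((NOT (p5 XOR p3) IFF p5) IMPLIES ((p4 AND p1) XOR p4)) IFF p1) IFF ((p2 IMPLIES p5) IFF p3) = false IFF true = false
p1 IMPLIES p4 = false IMPLIES true = true
p5 XOR p1 = false XOR false = false
p1 XOR (p5 XOR p1) = false XOR false = false
p3 AND (p1 XOR (p5 XOR p1)) = false AND false = false
(p1 IMPLIES p4) IMPLIES (p3 AND (p1 XOR (p5 XOR p1))) = true IMPLIES false = false
((((NOT (p5 XOR p3) IFF p5) IMPLIES ((p4 AND p1) XOR p4)) IFF p1) IFF ((p2 IMPLIES p5) IFF p3)) XOR ((p1 IMPLIES p4) IMPLIES (p3 AND (p1 XOR (p5 XOR p1)))) = false XOR false = false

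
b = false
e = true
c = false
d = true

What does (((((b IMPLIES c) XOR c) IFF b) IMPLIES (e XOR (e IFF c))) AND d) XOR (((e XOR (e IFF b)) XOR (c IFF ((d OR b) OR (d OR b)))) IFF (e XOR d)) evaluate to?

b IMPLIES c = false IMPLIES false = true
(b IMPLIES c) XOR c = true XOR false = true
((b IMPLIES c) XOR c) IFF b = true IFF false = false
e IFF c = true IFF false = false
e XOR (e IFF c) = true XOR false = true
(((b IMPLIES c) XOR c) IFF b) IMPLIES (e XOR (e IFF c)) = false IMPLIES true = true
((((b IMPLIES c) XOR c) IFF b) IMPLIES (e XOR (e IFF c))) AND d = true AND true = true
e IFF b = true IFF false = false
e XOR (e IFF b) = true XOR false = true
d OR b = true OR false = true
d OR b = true OR false = true
(d OR b) OR (d OR b) = true OR true = true
c IFF ((d OR b) OR (d OR b)) = false IFF true = false
(e XOR (e IFF b)) XOR (c IFF ((d OR b) OR (d OR b))) = true XOR false = true
e XOR d = true XOR true = false
((e XOR (e IFF b)) XOR (c IFF ((d OR b) OR (d OR b)))) IFF (e XOR d) = true IFF false = false
(((((b IMPLIES c) XOR c) IFF b) IMPLIES (e XOR (e IFF c))) AND d) XOR (((e XOR (e IFF b)) XOR (c IFF ((d OR b) OR (d OR b)))) IFF (e XOR d)) = true XOR false = true

true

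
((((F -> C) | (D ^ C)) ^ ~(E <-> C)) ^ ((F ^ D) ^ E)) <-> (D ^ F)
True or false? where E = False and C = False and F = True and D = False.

True

Substituting E=False, C=False, F=True, D=False:
F -> C = True -> False = False
D ^ C = False ^ False = False
(F -> C) | (D ^ C) = False | False = False
E <-> C = False <-> False = True
~(E <-> C) = ~True = False
((F -> C) | (D ^ C)) ^ ~(E <-> C) = False ^ False = False
F ^ D = True ^ False = True
(F ^ D) ^ E = True ^ False = True
(((F -> C) | (D ^ C)) ^ ~(E <-> C)) ^ ((F ^ D) ^ E) = False ^ True = True
D ^ F = False ^ True = True
((((F -> C) | (D ^ C)) ^ ~(E <-> C)) ^ ((F ^ D) ^ E)) <-> (D ^ F) = True <-> True = True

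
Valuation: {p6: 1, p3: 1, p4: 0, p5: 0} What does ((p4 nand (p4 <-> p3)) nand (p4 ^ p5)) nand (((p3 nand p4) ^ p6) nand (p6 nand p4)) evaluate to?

p4 <-> p3 = 0 <-> 1 = 0
p4 nand (p4 <-> p3) = 0 nand 0 = 1
p4 ^ p5 = 0 ^ 0 = 0
(p4 nand (p4 <-> p3)) nand (p4 ^ p5) = 1 nand 0 = 1
p3 nand p4 = 1 nand 0 = 1
(p3 nand p4) ^ p6 = 1 ^ 1 = 0
p6 nand p4 = 1 nand 0 = 1
((p3 nand p4) ^ p6) nand (p6 nand p4) = 0 nand 1 = 1
((p4 nand (p4 <-> p3)) nand (p4 ^ p5)) nand (((p3 nand p4) ^ p6) nand (p6 nand p4)) = 1 nand 1 = 0

0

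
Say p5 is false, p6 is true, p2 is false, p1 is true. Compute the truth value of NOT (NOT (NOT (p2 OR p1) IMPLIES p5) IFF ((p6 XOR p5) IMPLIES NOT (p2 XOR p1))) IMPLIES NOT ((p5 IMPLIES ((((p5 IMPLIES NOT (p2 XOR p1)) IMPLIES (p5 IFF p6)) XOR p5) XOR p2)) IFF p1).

True

p2 OR p1 = False OR True = True
NOT (p2 OR p1) = NOT True = False
NOT (p2 OR p1) IMPLIES p5 = False IMPLIES False = True
NOT (NOT (p2 OR p1) IMPLIES p5) = NOT True = False
p6 XOR p5 = True XOR False = True
p2 XOR p1 = False XOR True = True
NOT (p2 XOR p1) = NOT True = False
(p6 XOR p5) IMPLIES NOT (p2 XOR p1) = True IMPLIES False = False
NOT (NOT (p2 OR p1) IMPLIES p5) IFF ((p6 XOR p5) IMPLIES NOT (p2 XOR p1)) = False IFF False = True
NOT (NOT (NOT (p2 OR p1) IMPLIES p5) IFF ((p6 XOR p5) IMPLIES NOT (p2 XOR p1))) = NOT True = False
p2 XOR p1 = False XOR True = True
NOT (p2 XOR p1) = NOT True = False
p5 IMPLIES NOT (p2 XOR p1) = False IMPLIES False = True
p5 IFF p6 = False IFF True = False
(p5 IMPLIES NOT (p2 XOR p1)) IMPLIES (p5 IFF p6) = True IMPLIES False = False
((p5 IMPLIES NOT (p2 XOR p1)) IMPLIES (p5 IFF p6)) XOR p5 = False XOR False = False
(((p5 IMPLIES NOT (p2 XOR p1)) IMPLIES (p5 IFF p6)) XOR p5) XOR p2 = False XOR False = False
p5 IMPLIES ((((p5 IMPLIES NOT (p2 XOR p1)) IMPLIES (p5 IFF p6)) XOR p5) XOR p2) = False IMPLIES False = True
(p5 IMPLIES ((((p5 IMPLIES NOT (p2 XOR p1)) IMPLIES (p5 IFF p6)) XOR p5) XOR p2)) IFF p1 = True IFF True = True
NOT ((p5 IMPLIES ((((p5 IMPLIES NOT (p2 XOR p1)) IMPLIES (p5 IFF p6)) XOR p5) XOR p2)) IFF p1) = NOT True = False
NOT (NOT (NOT (p2 OR p1) IMPLIES p5) IFF ((p6 XOR p5) IMPLIES NOT (p2 XOR p1))) IMPLIES NOT ((p5 IMPLIES ((((p5 IMPLIES NOT (p2 XOR p1)) IMPLIES (p5 IFF p6)) XOR p5) XOR p2)) IFF p1) = False IMPLIES False = True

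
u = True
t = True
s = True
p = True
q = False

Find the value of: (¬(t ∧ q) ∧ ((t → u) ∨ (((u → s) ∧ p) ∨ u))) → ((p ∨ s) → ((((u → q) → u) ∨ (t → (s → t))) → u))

True

t ∧ q = True ∧ False = False
¬(t ∧ q) = ¬False = True
t → u = True → True = True
u → s = True → True = True
(u → s) ∧ p = True ∧ True = True
((u → s) ∧ p) ∨ u = True ∨ True = True
(t → u) ∨ (((u → s) ∧ p) ∨ u) = True ∨ True = True
¬(t ∧ q) ∧ ((t → u) ∨ (((u → s) ∧ p) ∨ u)) = True ∧ True = True
p ∨ s = True ∨ True = True
u → q = True → False = False
(u → q) → u = False → True = True
s → t = True → True = True
t → (s → t) = True → True = True
((u → q) → u) ∨ (t → (s → t)) = True ∨ True = True
(((u → q) → u) ∨ (t → (s → t))) → u = True → True = True
(p ∨ s) → ((((u → q) → u) ∨ (t → (s → t))) → u) = True → True = True
(¬(t ∧ q) ∧ ((t → u) ∨ (((u → s) ∧ p) ∨ u))) → ((p ∨ s) → ((((u → q) → u) ∨ (t → (s → t))) → u)) = True → True = True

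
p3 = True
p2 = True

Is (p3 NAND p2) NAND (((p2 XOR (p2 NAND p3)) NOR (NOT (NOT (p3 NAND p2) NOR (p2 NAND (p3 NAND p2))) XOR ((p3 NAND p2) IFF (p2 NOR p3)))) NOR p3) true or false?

p3 NAND p2 = True NAND True = False
p2 NAND p3 = True NAND True = False
p2 XOR (p2 NAND p3) = True XOR False = True
p3 NAND p2 = True NAND True = False
NOT (p3 NAND p2) = NOT False = True
p3 NAND p2 = True NAND True = False
p2 NAND (p3 NAND p2) = True NAND False = True
NOT (p3 NAND p2) NOR (p2 NAND (p3 NAND p2)) = True NOR True = False
NOT (NOT (p3 NAND p2) NOR (p2 NAND (p3 NAND p2))) = NOT False = True
p3 NAND p2 = True NAND True = False
p2 NOR p3 = True NOR True = False
(p3 NAND p2) IFF (p2 NOR p3) = False IFF False = True
NOT (NOT (p3 NAND p2) NOR (p2 NAND (p3 NAND p2))) XOR ((p3 NAND p2) IFF (p2 NOR p3)) = True XOR True = False
(p2 XOR (p2 NAND p3)) NOR (NOT (NOT (p3 NAND p2) NOR (p2 NAND (p3 NAND p2))) XOR ((p3 NAND p2) IFF (p2 NOR p3))) = True NOR False = False
((p2 XOR (p2 NAND p3)) NOR (NOT (NOT (p3 NAND p2) NOR (p2 NAND (p3 NAND p2))) XOR ((p3 NAND p2) IFF (p2 NOR p3)))) NOR p3 = False NOR True = False
(p3 NAND p2) NAND (((p2 XOR (p2 NAND p3)) NOR (NOT (NOT (p3 NAND p2) NOR (p2 NAND (p3 NAND p2))) XOR ((p3 NAND p2) IFF (p2 NOR p3)))) NOR p3) = False NAND False = True

True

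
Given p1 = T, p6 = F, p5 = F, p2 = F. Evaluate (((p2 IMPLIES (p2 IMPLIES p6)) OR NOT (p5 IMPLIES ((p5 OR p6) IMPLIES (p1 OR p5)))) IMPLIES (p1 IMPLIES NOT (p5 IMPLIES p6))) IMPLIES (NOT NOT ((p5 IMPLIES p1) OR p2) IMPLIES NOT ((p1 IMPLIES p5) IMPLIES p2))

p2 IMPLIES p6 = F IMPLIES F = T
p2 IMPLIES (p2 IMPLIES p6) = F IMPLIES T = T
p5 OR p6 = F OR F = F
p1 OR p5 = T OR F = T
(p5 OR p6) IMPLIES (p1 OR p5) = F IMPLIES T = T
p5 IMPLIES ((p5 OR p6) IMPLIES (p1 OR p5)) = F IMPLIES T = T
NOT (p5 IMPLIES ((p5 OR p6) IMPLIES (p1 OR p5))) = NOT T = F
(p2 IMPLIES (p2 IMPLIES p6)) OR NOT (p5 IMPLIES ((p5 OR p6) IMPLIES (p1 OR p5))) = T OR F = T
p5 IMPLIES p6 = F IMPLIES F = T
NOT (p5 IMPLIES p6) = NOT T = F
p1 IMPLIES NOT (p5 IMPLIES p6) = T IMPLIES F = F
((p2 IMPLIES (p2 IMPLIES p6)) OR NOT (p5 IMPLIES ((p5 OR p6) IMPLIES (p1 OR p5)))) IMPLIES (p1 IMPLIES NOT (p5 IMPLIES p6)) = T IMPLIES F = F
p5 IMPLIES p1 = F IMPLIES T = T
(p5 IMPLIES p1) OR p2 = T OR F = T
NOT ((p5 IMPLIES p1) OR p2) = NOT T = F
NOT NOT ((p5 IMPLIES p1) OR p2) = NOT F = T
p1 IMPLIES p5 = T IMPLIES F = F
(p1 IMPLIES p5) IMPLIES p2 = F IMPLIES F = T
NOT ((p1 IMPLIES p5) IMPLIES p2) = NOT T = F
NOT NOT ((p5 IMPLIES p1) OR p2) IMPLIES NOT ((p1 IMPLIES p5) IMPLIES p2) = T IMPLIES F = F
(((p2 IMPLIES (p2 IMPLIES p6)) OR NOT (p5 IMPLIES ((p5 OR p6) IMPLIES (p1 OR p5)))) IMPLIES (p1 IMPLIES NOT (p5 IMPLIES p6))) IMPLIES (NOT NOT ((p5 IMPLIES p1) OR p2) IMPLIES NOT ((p1 IMPLIES p5) IMPLIES p2)) = F IMPLIES F = T

T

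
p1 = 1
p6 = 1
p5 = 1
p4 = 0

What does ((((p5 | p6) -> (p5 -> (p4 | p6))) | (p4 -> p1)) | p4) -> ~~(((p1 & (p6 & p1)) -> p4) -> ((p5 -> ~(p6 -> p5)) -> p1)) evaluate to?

p5 | p6 = 1 | 1 = 1
p4 | p6 = 0 | 1 = 1
p5 -> (p4 | p6) = 1 -> 1 = 1
(p5 | p6) -> (p5 -> (p4 | p6)) = 1 -> 1 = 1
p4 -> p1 = 0 -> 1 = 1
((p5 | p6) -> (p5 -> (p4 | p6))) | (p4 -> p1) = 1 | 1 = 1
(((p5 | p6) -> (p5 -> (p4 | p6))) | (p4 -> p1)) | p4 = 1 | 0 = 1
p6 & p1 = 1 & 1 = 1
p1 & (p6 & p1) = 1 & 1 = 1
(p1 & (p6 & p1)) -> p4 = 1 -> 0 = 0
p6 -> p5 = 1 -> 1 = 1
~(p6 -> p5) = ~1 = 0
p5 -> ~(p6 -> p5) = 1 -> 0 = 0
(p5 -> ~(p6 -> p5)) -> p1 = 0 -> 1 = 1
((p1 & (p6 & p1)) -> p4) -> ((p5 -> ~(p6 -> p5)) -> p1) = 0 -> 1 = 1
~(((p1 & (p6 & p1)) -> p4) -> ((p5 -> ~(p6 -> p5)) -> p1)) = ~1 = 0
~~(((p1 & (p6 & p1)) -> p4) -> ((p5 -> ~(p6 -> p5)) -> p1)) = ~0 = 1
((((p5 | p6) -> (p5 -> (p4 | p6))) | (p4 -> p1)) | p4) -> ~~(((p1 & (p6 & p1)) -> p4) -> ((p5 -> ~(p6 -> p5)) -> p1)) = 1 -> 1 = 1

1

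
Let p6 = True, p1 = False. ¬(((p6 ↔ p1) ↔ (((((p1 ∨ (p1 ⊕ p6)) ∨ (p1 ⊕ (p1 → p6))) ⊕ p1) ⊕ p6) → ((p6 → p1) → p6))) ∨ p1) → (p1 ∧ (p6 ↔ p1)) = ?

Substituting p6=True, p1=False:
p6 ↔ p1 = True ↔ False = False
p1 ⊕ p6 = False ⊕ True = True
p1 ∨ (p1 ⊕ p6) = False ∨ True = True
p1 → p6 = False → True = True
p1 ⊕ (p1 → p6) = False ⊕ True = True
(p1 ∨ (p1 ⊕ p6)) ∨ (p1 ⊕ (p1 → p6)) = True ∨ True = True
((p1 ∨ (p1 ⊕ p6)) ∨ (p1 ⊕ (p1 → p6))) ⊕ p1 = True ⊕ False = True
(((p1 ∨ (p1 ⊕ p6)) ∨ (p1 ⊕ (p1 → p6))) ⊕ p1) ⊕ p6 = True ⊕ True = False
p6 → p1 = True → False = False
(p6 → p1) → p6 = False → True = True
((((p1 ∨ (p1 ⊕ p6)) ∨ (p1 ⊕ (p1 → p6))) ⊕ p1) ⊕ p6) → ((p6 → p1) → p6) = False → True = True
(p6 ↔ p1) ↔ (((((p1 ∨ (p1 ⊕ p6)) ∨ (p1 ⊕ (p1 → p6))) ⊕ p1) ⊕ p6) → ((p6 → p1) → p6)) = False ↔ True = False
((p6 ↔ p1) ↔ (((((p1 ∨ (p1 ⊕ p6)) ∨ (p1 ⊕ (p1 → p6))) ⊕ p1) ⊕ p6) → ((p6 → p1) → p6))) ∨ p1 = False ∨ False = False
¬(((p6 ↔ p1) ↔ (((((p1 ∨ (p1 ⊕ p6)) ∨ (p1 ⊕ (p1 → p6))) ⊕ p1) ⊕ p6) → ((p6 → p1) → p6))) ∨ p1) = ¬False = True
p6 ↔ p1 = True ↔ False = False
p1 ∧ (p6 ↔ p1) = False ∧ False = False
¬(((p6 ↔ p1) ↔ (((((p1 ∨ (p1 ⊕ p6)) ∨ (p1 ⊕ (p1 → p6))) ⊕ p1) ⊕ p6) → ((p6 → p1) → p6))) ∨ p1) → (p1 ∧ (p6 ↔ p1)) = True → False = False

False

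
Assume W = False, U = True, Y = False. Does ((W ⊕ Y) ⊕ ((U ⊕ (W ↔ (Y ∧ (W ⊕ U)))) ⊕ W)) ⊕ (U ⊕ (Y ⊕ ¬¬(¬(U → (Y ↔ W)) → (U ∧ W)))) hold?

False

Substituting W=False, U=True, Y=False:
W ⊕ Y = False ⊕ False = False
W ⊕ U = False ⊕ True = True
Y ∧ (W ⊕ U) = False ∧ True = False
W ↔ (Y ∧ (W ⊕ U)) = False ↔ False = True
U ⊕ (W ↔ (Y ∧ (W ⊕ U))) = True ⊕ True = False
(U ⊕ (W ↔ (Y ∧ (W ⊕ U)))) ⊕ W = False ⊕ False = False
(W ⊕ Y) ⊕ ((U ⊕ (W ↔ (Y ∧ (W ⊕ U)))) ⊕ W) = False ⊕ False = False
Y ↔ W = False ↔ False = True
U → (Y ↔ W) = True → True = True
¬(U → (Y ↔ W)) = ¬True = False
U ∧ W = True ∧ False = False
¬(U → (Y ↔ W)) → (U ∧ W) = False → False = True
¬(¬(U → (Y ↔ W)) → (U ∧ W)) = ¬True = False
¬¬(¬(U → (Y ↔ W)) → (U ∧ W)) = ¬False = True
Y ⊕ ¬¬(¬(U → (Y ↔ W)) → (U ∧ W)) = False ⊕ True = True
U ⊕ (Y ⊕ ¬¬(¬(U → (Y ↔ W)) → (U ∧ W))) = True ⊕ True = False
((W ⊕ Y) ⊕ ((U ⊕ (W ↔ (Y ∧ (W ⊕ U)))) ⊕ W)) ⊕ (U ⊕ (Y ⊕ ¬¬(¬(U → (Y ↔ W)) → (U ∧ W)))) = False ⊕ False = False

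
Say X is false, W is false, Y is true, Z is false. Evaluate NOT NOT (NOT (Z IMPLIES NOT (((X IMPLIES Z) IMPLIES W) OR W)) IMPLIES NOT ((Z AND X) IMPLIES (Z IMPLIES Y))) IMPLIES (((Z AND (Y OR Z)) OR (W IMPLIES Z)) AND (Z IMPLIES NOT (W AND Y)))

T

Substituting X=F, W=F, Y=T, Z=F:
X IMPLIES Z = F IMPLIES F = T
(X IMPLIES Z) IMPLIES W = T IMPLIES F = F
((X IMPLIES Z) IMPLIES W) OR W = F OR F = F
NOT (((X IMPLIES Z) IMPLIES W) OR W) = NOT F = T
Z IMPLIES NOT (((X IMPLIES Z) IMPLIES W) OR W) = F IMPLIES T = T
NOT (Z IMPLIES NOT (((X IMPLIES Z) IMPLIES W) OR W)) = NOT T = F
Z AND X = F AND F = F
Z IMPLIES Y = F IMPLIES T = T
(Z AND X) IMPLIES (Z IMPLIES Y) = F IMPLIES T = T
NOT ((Z AND X) IMPLIES (Z IMPLIES Y)) = NOT T = F
NOT (Z IMPLIES NOT (((X IMPLIES Z) IMPLIES W) OR W)) IMPLIES NOT ((Z AND X) IMPLIES (Z IMPLIES Y)) = F IMPLIES F = T
NOT (NOT (Z IMPLIES NOT (((X IMPLIES Z) IMPLIES W) OR W)) IMPLIES NOT ((Z AND X) IMPLIES (Z IMPLIES Y))) = NOT T = F
NOT NOT (NOT (Z IMPLIES NOT (((X IMPLIES Z) IMPLIES W) OR W)) IMPLIES NOT ((Z AND X) IMPLIES (Z IMPLIES Y))) = NOT F = T
Y OR Z = T OR F = T
Z AND (Y OR Z) = F AND T = F
W IMPLIES Z = F IMPLIES F = T
(Z AND (Y OR Z)) OR (W IMPLIES Z) = F OR T = T
W AND Y = F AND T = F
NOT (W AND Y) = NOT F = T
Z IMPLIES NOT (W AND Y) = F IMPLIES T = T
((Z AND (Y OR Z)) OR (W IMPLIES Z)) AND (Z IMPLIES NOT (W AND Y)) = T AND T = T
NOT NOT (NOT (Z IMPLIES NOT (((X IMPLIES Z) IMPLIES W) OR W)) IMPLIES NOT ((Z AND X) IMPLIES (Z IMPLIES Y))) IMPLIES (((Z AND (Y OR Z)) OR (W IMPLIES Z)) AND (Z IMPLIES NOT (W AND Y))) = T IMPLIES T = T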